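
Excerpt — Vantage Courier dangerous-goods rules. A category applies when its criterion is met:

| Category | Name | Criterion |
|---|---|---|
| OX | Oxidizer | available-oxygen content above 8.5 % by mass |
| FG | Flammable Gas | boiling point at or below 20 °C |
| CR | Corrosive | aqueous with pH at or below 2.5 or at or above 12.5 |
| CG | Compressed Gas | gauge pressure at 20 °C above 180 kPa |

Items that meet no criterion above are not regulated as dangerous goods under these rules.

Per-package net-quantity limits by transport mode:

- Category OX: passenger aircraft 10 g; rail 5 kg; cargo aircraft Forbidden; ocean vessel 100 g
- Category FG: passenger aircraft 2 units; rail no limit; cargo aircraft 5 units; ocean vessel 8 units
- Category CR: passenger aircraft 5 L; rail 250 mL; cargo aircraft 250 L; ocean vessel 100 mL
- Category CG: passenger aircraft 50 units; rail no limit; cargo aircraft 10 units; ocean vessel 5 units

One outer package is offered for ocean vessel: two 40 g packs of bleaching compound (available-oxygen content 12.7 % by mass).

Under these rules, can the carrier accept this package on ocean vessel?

Yes

Bleaching compound: available-oxygen content 12.7 % by mass > 8.5 % by mass → Category OX (Oxidizer).
Category OX quantity: two 40 g packs = 80 g.
80 g ≤ 100 g (ocean vessel limit, Category OX) — within limit.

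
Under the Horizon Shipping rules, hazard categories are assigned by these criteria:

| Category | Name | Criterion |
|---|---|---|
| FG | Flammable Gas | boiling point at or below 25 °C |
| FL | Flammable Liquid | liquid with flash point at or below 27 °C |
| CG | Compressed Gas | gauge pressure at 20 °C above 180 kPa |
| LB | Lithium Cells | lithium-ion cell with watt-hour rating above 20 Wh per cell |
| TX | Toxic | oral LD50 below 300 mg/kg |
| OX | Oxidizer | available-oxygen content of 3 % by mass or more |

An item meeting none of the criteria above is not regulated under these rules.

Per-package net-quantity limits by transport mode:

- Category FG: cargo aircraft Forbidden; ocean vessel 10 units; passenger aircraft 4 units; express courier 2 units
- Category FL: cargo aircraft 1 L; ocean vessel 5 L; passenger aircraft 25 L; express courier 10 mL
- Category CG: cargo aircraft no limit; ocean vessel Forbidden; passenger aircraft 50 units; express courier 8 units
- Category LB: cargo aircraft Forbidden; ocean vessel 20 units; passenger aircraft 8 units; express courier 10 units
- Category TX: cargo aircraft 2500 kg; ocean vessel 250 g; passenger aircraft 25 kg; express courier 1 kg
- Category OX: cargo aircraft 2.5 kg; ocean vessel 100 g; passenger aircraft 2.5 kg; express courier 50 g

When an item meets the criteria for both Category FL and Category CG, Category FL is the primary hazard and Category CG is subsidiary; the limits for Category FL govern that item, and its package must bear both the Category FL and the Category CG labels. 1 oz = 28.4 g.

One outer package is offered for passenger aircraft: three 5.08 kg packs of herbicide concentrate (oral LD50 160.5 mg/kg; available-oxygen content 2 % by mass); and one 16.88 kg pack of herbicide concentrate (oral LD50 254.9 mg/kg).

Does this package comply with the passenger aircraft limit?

With oral LD50 160.5 mg/kg (< 300 mg/kg), the herbicide concentrate falls in Category TX.
Oral LD50 254.9 mg/kg meets the Category TX criterion (Toxic), so the herbicide concentrate is Category TX.
Category TX net quantity: (three 5.08 kg packs = 15.24 kg) + 16.88 kg = 32.12 kg.
That exceeds the Category TX passenger aircraft limit of 25 kg.

No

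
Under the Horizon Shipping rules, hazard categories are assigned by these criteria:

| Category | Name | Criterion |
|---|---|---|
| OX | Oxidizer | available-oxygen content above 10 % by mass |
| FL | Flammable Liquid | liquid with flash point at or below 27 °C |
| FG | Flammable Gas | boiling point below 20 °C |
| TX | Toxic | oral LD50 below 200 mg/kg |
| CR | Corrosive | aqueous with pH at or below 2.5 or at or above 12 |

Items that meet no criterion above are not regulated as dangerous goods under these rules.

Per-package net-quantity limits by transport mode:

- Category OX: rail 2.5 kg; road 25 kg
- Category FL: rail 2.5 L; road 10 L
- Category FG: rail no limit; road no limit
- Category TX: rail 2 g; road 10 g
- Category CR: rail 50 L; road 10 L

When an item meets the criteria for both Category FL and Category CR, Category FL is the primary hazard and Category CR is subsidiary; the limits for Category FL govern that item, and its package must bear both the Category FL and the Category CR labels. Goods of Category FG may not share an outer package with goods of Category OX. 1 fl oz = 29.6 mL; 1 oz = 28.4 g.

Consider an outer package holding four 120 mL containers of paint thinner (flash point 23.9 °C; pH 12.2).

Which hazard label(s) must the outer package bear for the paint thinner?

Flash point 23.9 °C meets the Category FL criterion (Flammable Liquid), so the paint thinner is Category FL.
pH 12.2 meets the Category CR criterion (Corrosive), so the paint thinner is Category CR.
By the precedence rule Category FL is primary and Category CR is subsidiary, and that rule requires both labels on the package.

Category CR and FL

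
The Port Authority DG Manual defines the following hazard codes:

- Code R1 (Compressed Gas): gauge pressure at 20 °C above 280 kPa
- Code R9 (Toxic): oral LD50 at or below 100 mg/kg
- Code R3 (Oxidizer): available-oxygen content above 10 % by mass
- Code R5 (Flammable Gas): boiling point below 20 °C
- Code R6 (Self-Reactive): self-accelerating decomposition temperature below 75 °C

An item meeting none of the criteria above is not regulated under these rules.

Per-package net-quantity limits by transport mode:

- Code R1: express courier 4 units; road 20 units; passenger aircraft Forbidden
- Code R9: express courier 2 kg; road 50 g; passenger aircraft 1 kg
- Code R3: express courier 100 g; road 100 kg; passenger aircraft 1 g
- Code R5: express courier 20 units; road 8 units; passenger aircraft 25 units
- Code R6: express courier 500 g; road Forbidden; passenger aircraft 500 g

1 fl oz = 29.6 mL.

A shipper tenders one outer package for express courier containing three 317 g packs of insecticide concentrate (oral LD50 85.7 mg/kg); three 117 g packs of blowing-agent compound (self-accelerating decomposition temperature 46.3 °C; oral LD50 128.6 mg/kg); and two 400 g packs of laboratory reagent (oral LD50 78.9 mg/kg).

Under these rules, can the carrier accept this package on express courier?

Oral LD50 85.7 mg/kg meets the Code R9 criterion (Toxic), so the insecticide concentrate is Code R9.
With self-accelerating decomposition temperature 46.3 °C (< 75 °C), the blowing-agent compound falls in Code R6.
Laboratory reagent: oral LD50 78.9 mg/kg ≤ 100 mg/kg → Code R9 (Toxic).
Code R9 net quantity: (three 317 g packs = 951 g) + (two 400 g packs = 800 g) = 1.751 kg.
1.751 kg ≤ 2 kg (express courier limit, Code R9) — within limit.
Code R6 quantity: three 117 g packs = 351 g.
351 g ≤ 500 g (express courier limit, Code R6) — within limit.
Every hazard code is within its express courier limit and no segregation rule is violated.

Yes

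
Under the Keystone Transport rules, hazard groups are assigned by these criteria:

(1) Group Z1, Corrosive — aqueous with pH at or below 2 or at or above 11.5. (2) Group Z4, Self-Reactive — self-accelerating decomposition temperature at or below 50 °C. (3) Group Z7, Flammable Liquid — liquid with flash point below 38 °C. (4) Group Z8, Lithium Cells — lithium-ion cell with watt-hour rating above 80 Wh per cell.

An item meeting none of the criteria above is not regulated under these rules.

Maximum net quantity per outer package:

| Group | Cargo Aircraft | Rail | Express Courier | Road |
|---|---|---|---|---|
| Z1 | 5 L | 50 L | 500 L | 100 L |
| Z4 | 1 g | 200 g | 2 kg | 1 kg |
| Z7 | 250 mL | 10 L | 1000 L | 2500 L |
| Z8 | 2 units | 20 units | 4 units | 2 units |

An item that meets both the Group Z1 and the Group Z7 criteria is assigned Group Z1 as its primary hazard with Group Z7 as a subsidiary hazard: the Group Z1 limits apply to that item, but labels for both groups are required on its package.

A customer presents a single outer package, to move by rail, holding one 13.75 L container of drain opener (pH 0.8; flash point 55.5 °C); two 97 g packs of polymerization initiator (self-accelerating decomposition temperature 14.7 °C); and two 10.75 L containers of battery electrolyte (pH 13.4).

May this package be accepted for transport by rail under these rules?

Yes

Drain opener: pH 0.8 ≤ 2 → Group Z1 (Corrosive).
With self-accelerating decomposition temperature 14.7 °C (≤ 50 °C), the polymerization initiator falls in Group Z4.
With pH 13.4 (≥ 11.5), the battery electrolyte falls in Group Z1.
Total Group Z1: 13.75 L + (two 10.75 L containers = 21.5 L) = 35.25 L.
35.25 L ≤ 50 L (rail limit, Group Z1) — within limit.
Group Z4 quantity: two 97 g packs = 194 g.
194 g is within the rail limit of 200 g for Group Z4.
Every hazard group is within its rail limit and no segregation rule is violated.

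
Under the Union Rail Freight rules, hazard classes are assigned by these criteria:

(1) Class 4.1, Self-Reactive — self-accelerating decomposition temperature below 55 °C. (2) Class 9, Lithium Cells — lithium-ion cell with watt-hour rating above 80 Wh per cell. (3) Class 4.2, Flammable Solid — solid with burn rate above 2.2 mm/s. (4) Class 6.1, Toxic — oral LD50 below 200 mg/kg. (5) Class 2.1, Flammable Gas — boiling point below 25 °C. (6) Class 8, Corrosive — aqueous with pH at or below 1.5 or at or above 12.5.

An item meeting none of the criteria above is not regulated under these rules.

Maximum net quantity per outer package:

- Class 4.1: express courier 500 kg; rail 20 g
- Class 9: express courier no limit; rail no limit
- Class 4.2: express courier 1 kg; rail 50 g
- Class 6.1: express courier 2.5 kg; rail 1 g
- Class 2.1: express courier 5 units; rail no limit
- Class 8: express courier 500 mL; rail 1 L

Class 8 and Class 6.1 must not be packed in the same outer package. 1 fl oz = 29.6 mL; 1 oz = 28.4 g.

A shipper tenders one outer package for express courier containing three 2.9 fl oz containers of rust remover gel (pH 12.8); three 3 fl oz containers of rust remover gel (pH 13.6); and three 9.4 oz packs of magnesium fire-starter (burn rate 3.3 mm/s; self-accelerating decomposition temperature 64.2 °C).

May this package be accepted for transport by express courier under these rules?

No

Rust remover gel: pH 12.8 ≥ 12.5 → Class 8 (Corrosive).
pH 13.6 meets the Class 8 criterion (Corrosive), so the rust remover gel is Class 8.
The magnesium fire-starter has burn rate 3.3 mm/s, which is > 2.2 mm/s, so it is Class 4.2 (Flammable Solid).
Total Class 8: (three 2.9 fl oz containers = 257.52 mL) + (three 3 fl oz containers = 266.4 mL) = 523.92 mL.
523.92 mL exceeds the express courier limit of 500 mL for Class 8.
Class 4.2 quantity: three 9.4 oz packs = 800.88 g.
800.88 g is within the express courier limit of 1 kg for Class 4.2.
The segregation rule (Class 8 with Class 6.1) does not apply to Class 8 with Class 4.2.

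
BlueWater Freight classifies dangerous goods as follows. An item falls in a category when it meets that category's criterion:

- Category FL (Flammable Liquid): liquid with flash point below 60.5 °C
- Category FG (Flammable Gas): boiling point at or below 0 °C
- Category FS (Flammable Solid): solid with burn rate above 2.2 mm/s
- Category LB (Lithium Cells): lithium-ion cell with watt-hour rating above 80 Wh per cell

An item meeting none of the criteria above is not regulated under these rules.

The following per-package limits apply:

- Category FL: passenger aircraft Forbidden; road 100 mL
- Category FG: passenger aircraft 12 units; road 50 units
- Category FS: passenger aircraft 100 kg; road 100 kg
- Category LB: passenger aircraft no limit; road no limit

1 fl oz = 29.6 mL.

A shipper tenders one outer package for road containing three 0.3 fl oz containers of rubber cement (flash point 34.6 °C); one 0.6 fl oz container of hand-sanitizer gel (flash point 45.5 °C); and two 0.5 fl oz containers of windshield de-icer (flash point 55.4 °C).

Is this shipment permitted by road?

Yes

Flash point 34.6 °C meets the Category FL criterion (Flammable Liquid), so the rubber cement is Category FL.
With flash point 45.5 °C (< 60.5 °C), the hand-sanitizer gel falls in Category FL.
With flash point 55.4 °C (< 60.5 °C), the windshield de-icer falls in Category FL.
Total Category FL: (three 0.3 fl oz containers = 26.64 mL) + (one 0.6 fl oz container = 17.76 mL) + (two 0.5 fl oz containers = 29.6 mL) = 74 mL.
That is within the Category FL road limit of 100 mL.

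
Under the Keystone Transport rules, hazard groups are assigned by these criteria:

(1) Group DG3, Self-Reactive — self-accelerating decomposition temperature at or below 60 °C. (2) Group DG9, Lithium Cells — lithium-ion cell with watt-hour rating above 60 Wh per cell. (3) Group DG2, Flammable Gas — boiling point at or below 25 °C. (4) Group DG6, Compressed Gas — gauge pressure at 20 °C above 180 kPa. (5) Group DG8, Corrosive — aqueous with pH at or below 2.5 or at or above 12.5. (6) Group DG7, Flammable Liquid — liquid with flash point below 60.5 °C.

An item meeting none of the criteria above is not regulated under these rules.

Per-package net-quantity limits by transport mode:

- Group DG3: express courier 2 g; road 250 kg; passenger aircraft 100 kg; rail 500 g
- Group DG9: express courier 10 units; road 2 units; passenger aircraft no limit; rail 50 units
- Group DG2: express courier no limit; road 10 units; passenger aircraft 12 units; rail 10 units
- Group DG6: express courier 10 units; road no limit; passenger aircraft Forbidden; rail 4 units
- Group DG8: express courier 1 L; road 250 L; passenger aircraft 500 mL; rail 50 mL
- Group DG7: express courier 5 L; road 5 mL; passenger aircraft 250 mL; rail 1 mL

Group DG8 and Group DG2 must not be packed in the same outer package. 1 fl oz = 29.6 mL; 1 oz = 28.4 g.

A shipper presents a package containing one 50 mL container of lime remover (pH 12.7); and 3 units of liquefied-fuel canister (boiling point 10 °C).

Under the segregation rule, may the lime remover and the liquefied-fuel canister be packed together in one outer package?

Lime remover: pH 12.7 ≥ 12.5 → Group DG8 (Corrosive).
Boiling point 10 °C meets the Group DG2 criterion (Flammable Gas), so the liquefied-fuel canister is Group DG2.
Group DG8 and Group DG2 may not share an outer package.

No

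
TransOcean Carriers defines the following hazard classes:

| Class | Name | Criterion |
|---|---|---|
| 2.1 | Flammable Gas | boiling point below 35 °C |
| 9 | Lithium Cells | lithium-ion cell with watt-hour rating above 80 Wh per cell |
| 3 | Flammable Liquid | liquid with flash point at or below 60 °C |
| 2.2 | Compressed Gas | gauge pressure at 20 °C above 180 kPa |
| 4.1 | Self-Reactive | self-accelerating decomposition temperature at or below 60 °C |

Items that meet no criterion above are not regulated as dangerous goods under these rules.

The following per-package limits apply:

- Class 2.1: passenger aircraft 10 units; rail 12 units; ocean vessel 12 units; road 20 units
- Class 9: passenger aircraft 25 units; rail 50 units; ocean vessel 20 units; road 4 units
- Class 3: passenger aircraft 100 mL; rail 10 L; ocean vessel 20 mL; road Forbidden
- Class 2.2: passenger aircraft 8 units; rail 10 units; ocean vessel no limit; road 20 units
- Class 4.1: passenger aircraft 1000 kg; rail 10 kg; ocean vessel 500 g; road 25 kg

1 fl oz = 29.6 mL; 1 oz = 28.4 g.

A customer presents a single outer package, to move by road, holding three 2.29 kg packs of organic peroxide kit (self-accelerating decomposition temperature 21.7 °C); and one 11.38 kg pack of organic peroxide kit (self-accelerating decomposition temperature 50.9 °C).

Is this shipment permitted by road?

Yes

The organic peroxide kit has self-accelerating decomposition temperature 21.7 °C, which is ≤ 60 °C, so it is Class 4.1 (Self-Reactive).
With self-accelerating decomposition temperature 50.9 °C (≤ 60 °C), the organic peroxide kit falls in Class 4.1.
Total Class 4.1: (three 2.29 kg packs = 6.87 kg) + 11.38 kg = 18.25 kg.
18.25 kg ≤ 25 kg (road limit, Class 4.1) — within limit.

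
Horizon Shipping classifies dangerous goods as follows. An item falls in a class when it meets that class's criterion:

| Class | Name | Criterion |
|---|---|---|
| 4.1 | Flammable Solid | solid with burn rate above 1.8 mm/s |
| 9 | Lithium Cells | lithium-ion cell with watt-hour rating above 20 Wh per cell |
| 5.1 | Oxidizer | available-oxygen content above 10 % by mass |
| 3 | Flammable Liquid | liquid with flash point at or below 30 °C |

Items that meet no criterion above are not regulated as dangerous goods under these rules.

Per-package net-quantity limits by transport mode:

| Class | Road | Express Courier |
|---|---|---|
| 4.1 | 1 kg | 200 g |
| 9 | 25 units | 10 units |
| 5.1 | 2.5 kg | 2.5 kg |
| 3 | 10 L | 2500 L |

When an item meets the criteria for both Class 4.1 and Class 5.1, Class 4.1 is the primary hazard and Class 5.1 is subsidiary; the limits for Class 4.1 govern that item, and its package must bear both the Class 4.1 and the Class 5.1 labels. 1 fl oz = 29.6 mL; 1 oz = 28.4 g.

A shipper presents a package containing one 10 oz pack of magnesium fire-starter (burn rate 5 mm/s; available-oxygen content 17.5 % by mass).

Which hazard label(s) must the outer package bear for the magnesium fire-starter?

Burn rate 5 mm/s meets the Class 4.1 criterion (Flammable Solid), so the magnesium fire-starter is Class 4.1.
With available-oxygen content 17.5 % by mass (> 10 % by mass), the magnesium fire-starter falls in Class 5.1.
By the precedence rule Class 4.1 is primary and Class 5.1 is subsidiary, and that rule requires both labels on the package.

Class 4.1 and 5.1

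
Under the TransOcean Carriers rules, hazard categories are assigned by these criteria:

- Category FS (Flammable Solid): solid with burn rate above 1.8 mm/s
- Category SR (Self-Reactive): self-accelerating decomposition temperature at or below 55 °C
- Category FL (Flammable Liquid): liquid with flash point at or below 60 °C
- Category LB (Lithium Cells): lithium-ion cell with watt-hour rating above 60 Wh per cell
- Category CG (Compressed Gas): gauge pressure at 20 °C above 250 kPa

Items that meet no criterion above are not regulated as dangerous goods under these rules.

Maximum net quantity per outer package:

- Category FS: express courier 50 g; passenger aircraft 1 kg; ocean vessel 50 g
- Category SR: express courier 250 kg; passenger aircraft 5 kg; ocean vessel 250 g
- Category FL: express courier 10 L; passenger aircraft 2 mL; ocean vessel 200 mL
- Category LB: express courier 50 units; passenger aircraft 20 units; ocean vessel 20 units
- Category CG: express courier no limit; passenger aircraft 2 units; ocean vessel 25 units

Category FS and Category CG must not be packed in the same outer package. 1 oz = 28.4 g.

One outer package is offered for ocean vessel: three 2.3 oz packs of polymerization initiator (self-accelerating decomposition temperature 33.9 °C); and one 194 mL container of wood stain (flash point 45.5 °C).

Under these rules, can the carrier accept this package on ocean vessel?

Self-accelerating decomposition temperature 33.9 °C meets the Category SR criterion (Self-Reactive), so the polymerization initiator is Category SR.
Flash point 45.5 °C meets the Category FL criterion (Flammable Liquid), so the wood stain is Category FL.
Category FL quantity: 194 mL.
194 mL is within the ocean vessel limit of 200 mL for Category FL.
Category SR quantity: three 2.3 oz packs = 195.96 g.
195.96 g is within the ocean vessel limit of 250 g for Category SR.
The segregation rule (Category FS with Category CG) does not apply to Category FL with Category SR.
Every hazard category is within its ocean vessel limit and no segregation rule is violated.

Yes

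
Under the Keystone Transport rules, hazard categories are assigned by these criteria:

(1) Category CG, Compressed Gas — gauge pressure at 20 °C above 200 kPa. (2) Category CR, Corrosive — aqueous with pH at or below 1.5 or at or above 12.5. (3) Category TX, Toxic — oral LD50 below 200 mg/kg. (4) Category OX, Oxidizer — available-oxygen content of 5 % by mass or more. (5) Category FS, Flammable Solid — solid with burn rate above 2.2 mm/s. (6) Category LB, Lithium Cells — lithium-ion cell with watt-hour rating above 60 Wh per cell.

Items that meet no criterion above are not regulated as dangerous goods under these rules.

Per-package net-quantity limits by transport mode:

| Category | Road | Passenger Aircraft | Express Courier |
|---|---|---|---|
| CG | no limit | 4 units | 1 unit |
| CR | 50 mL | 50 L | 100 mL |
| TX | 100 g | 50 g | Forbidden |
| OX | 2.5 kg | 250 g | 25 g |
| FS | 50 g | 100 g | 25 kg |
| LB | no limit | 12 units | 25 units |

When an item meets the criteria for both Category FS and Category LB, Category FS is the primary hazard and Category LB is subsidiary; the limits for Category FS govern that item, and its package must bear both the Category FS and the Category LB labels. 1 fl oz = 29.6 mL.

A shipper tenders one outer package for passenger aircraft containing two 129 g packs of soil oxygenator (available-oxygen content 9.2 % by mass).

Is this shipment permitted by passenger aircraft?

No

With available-oxygen content 9.2 % by mass (≥ 5 % by mass), the soil oxygenator falls in Category OX.
Category OX quantity: two 129 g packs = 258 g.
That exceeds the Category OX passenger aircraft limit of 250 g.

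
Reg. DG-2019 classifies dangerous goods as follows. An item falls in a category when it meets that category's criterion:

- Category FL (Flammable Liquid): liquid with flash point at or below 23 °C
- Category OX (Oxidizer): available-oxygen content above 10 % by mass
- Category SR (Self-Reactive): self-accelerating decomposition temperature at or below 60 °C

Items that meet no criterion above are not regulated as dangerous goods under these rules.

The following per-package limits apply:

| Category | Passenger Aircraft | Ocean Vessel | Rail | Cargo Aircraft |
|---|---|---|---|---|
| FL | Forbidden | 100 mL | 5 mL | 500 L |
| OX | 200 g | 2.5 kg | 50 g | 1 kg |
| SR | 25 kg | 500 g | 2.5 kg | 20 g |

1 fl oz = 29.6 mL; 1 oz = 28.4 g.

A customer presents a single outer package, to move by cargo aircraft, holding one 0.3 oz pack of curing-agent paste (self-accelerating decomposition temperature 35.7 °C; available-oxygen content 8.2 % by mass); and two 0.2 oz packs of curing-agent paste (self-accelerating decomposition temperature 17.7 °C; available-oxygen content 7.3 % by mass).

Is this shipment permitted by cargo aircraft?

Yes

The curing-agent paste has self-accelerating decomposition temperature 35.7 °C, which is ≤ 60 °C, so it is Category SR (Self-Reactive).
The curing-agent paste has self-accelerating decomposition temperature 17.7 °C, which is ≤ 60 °C, so it is Category SR (Self-Reactive).
Category SR net quantity: (one 0.3 oz pack = 8.52 g) + (two 0.2 oz packs = 11.36 g) = 19.88 g.
That is within the Category SR cargo aircraft limit of 20 g.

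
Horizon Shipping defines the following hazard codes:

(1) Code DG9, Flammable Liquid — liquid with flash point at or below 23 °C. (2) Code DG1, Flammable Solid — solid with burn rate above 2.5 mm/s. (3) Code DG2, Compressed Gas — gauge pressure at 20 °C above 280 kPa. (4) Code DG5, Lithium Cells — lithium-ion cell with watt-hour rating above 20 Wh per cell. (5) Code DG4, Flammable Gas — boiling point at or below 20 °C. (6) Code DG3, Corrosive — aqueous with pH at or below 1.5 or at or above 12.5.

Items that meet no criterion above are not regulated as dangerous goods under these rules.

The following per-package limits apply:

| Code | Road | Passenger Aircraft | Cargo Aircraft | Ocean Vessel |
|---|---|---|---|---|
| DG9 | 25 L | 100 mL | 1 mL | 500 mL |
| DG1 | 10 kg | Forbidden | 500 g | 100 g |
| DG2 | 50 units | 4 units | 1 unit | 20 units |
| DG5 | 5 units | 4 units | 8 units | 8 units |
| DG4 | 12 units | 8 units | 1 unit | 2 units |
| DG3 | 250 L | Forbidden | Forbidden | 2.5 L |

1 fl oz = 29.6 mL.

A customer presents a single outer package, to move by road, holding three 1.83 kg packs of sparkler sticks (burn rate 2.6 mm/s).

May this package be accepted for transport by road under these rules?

Sparkler sticks: burn rate 2.6 mm/s > 2.5 mm/s → Code DG1 (Flammable Solid).
Code DG1 quantity: three 1.83 kg packs = 5.49 kg.
5.49 kg ≤ 10 kg (road limit, Code DG1) — within limit.

Yes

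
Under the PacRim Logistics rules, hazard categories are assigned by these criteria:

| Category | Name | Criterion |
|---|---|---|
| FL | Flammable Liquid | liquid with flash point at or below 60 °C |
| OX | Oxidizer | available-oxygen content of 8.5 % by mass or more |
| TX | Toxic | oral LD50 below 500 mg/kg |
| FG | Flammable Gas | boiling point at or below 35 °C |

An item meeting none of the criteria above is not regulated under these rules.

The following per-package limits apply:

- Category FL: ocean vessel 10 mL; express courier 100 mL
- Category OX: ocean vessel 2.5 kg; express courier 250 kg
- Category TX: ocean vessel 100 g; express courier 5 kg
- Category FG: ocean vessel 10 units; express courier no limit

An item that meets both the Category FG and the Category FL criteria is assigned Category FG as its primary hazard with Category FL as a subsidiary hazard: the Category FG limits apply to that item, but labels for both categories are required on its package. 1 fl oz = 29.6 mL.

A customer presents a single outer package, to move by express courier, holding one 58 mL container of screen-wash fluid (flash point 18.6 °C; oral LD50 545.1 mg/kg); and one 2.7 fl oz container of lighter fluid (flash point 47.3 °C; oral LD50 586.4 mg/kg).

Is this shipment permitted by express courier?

No

Screen-wash fluid: flash point 18.6 °C ≤ 60 °C → Category FL (Flammable Liquid).
Flash point 47.3 °C meets the Category FL criterion (Flammable Liquid), so the lighter fluid is Category FL.
Total Category FL: 58 mL + (one 2.7 fl oz container = 79.92 mL) = 137.92 mL.
137.92 mL > 100 mL (express courier limit, Category FL) — over the limit.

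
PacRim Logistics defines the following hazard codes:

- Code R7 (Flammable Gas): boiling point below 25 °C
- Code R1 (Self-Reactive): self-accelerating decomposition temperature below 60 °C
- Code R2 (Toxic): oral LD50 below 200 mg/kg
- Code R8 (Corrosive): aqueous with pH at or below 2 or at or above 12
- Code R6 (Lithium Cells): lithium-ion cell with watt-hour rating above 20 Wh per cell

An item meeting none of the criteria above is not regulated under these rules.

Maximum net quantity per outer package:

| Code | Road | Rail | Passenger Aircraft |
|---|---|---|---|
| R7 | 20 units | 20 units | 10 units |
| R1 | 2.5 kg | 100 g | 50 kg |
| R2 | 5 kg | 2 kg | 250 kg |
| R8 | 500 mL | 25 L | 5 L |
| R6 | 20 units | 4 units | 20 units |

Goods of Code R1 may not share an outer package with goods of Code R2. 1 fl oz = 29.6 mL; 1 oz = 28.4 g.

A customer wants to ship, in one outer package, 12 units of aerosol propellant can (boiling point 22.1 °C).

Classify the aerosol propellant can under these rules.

Code R7

The aerosol propellant can has boiling point 22.1 °C, which is < 25 °C, so it is Code R7 (Flammable Gas).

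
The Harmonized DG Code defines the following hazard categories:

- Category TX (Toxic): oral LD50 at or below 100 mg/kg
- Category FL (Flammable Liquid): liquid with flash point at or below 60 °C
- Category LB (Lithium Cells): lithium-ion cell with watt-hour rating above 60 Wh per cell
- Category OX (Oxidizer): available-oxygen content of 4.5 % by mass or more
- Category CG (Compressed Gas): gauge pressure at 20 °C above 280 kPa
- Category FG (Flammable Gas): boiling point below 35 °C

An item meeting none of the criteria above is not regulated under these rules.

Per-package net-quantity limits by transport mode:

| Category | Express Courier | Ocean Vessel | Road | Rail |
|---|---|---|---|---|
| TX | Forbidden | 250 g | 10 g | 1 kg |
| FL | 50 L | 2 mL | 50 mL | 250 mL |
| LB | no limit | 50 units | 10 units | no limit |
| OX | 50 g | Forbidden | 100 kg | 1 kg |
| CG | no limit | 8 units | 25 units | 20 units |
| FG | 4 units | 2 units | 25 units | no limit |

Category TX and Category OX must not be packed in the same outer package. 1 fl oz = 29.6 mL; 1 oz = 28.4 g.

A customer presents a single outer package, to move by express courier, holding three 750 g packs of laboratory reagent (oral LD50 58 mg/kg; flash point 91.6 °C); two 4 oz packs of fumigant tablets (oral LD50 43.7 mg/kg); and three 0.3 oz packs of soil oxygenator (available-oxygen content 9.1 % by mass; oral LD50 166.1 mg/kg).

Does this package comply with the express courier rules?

No

Oral LD50 58 mg/kg meets the Category TX criterion (Toxic), so the laboratory reagent is Category TX.
Fumigant tablets: oral LD50 43.7 mg/kg ≤ 100 mg/kg → Category TX (Toxic).
Soil oxygenator: available-oxygen content 9.1 % by mass ≥ 4.5 % by mass → Category OX (Oxidizer).
Total Category TX: (three 750 g packs = 2.25 kg) + (two 4 oz packs = 227.2 g) = 2477.2 g.
Category TX is Forbidden by express courier.
Category OX quantity: three 0.3 oz packs = 25.56 g.
That is within the Category OX express courier limit of 50 g.
Category TX and Category OX may not share an outer package.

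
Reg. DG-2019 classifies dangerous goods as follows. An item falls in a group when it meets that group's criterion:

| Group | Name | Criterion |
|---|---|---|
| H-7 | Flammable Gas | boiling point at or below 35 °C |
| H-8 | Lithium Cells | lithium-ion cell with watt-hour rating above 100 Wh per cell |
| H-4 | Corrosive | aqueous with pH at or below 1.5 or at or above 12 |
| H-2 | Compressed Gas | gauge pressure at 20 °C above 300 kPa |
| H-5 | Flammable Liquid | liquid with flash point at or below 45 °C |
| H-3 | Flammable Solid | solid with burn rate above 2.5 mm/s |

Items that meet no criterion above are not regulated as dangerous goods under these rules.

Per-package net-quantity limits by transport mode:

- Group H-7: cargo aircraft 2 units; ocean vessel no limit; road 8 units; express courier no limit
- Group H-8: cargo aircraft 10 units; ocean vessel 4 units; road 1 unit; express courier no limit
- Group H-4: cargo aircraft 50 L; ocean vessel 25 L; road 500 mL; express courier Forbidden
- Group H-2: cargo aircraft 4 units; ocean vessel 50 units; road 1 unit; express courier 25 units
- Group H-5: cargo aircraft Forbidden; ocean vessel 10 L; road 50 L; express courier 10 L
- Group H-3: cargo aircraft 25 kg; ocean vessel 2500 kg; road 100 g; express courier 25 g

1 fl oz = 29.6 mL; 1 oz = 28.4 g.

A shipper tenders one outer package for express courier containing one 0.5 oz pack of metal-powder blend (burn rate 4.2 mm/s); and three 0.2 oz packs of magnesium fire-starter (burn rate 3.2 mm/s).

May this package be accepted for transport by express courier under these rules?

No

Burn rate 4.2 mm/s meets the Group H-3 criterion (Flammable Solid), so the metal-powder blend is Group H-3.
The magnesium fire-starter has burn rate 3.2 mm/s, which is > 2.5 mm/s, so it is Group H-3 (Flammable Solid).
Total Group H-3: (one 0.5 oz pack = 14.2 g) + (three 0.2 oz packs = 17.04 g) = 31.24 g.
That exceeds the Group H-3 express courier limit of 25 g.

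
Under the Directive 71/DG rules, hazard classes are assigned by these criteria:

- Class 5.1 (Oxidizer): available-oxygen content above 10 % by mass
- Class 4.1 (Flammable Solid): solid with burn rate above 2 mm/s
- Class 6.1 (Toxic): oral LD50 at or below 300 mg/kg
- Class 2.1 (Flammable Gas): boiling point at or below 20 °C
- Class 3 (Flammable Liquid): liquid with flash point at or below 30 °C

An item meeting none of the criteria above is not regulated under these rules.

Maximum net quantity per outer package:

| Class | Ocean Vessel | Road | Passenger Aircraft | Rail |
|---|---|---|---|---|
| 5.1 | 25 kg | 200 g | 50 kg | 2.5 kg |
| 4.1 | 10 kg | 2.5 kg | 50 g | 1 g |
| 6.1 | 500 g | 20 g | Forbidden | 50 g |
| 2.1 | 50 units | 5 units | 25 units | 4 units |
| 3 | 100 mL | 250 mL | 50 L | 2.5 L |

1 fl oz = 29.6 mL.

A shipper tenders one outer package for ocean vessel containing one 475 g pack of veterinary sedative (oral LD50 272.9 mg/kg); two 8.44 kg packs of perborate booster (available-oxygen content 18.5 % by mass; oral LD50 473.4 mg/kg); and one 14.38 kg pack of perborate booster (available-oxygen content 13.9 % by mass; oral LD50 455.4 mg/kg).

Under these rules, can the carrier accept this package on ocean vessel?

No

With oral LD50 272.9 mg/kg (≤ 300 mg/kg), the veterinary sedative falls in Class 6.1.
Perborate booster: available-oxygen content 18.5 % by mass > 10 % by mass → Class 5.1 (Oxidizer).
Available-oxygen content 13.9 % by mass meets the Class 5.1 criterion (Oxidizer), so the perborate booster is Class 5.1.
Class 5.1 net quantity: (two 8.44 kg packs = 16.88 kg) + 14.38 kg = 31.26 kg.
That exceeds the Class 5.1 ocean vessel limit of 25 kg.
Class 6.1 quantity: 475 g.
475 g is within the ocean vessel limit of 500 g for Class 6.1.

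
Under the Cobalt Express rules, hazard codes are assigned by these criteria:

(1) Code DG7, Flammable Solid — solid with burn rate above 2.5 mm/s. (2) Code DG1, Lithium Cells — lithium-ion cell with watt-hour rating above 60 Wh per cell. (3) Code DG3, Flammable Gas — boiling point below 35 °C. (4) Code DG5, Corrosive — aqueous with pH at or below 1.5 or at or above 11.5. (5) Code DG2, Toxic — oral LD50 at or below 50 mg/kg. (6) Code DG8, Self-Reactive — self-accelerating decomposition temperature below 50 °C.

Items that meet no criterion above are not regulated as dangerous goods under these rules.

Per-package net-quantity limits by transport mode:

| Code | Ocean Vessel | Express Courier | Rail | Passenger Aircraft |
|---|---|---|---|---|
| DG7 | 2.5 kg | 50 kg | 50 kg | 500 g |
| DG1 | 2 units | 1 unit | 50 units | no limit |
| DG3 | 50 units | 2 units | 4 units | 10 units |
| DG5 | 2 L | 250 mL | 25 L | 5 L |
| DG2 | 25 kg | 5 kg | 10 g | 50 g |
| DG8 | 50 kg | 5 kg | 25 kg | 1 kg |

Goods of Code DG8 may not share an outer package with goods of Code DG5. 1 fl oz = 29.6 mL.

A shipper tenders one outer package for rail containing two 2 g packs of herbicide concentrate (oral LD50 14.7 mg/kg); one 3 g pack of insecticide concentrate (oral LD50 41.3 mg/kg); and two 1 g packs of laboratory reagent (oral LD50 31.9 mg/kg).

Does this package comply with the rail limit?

Oral LD50 14.7 mg/kg meets the Code DG2 criterion (Toxic), so the herbicide concentrate is Code DG2.
The insecticide concentrate has oral LD50 41.3 mg/kg, which is ≤ 50 mg/kg, so it is Code DG2 (Toxic).
Laboratory reagent: oral LD50 31.9 mg/kg ≤ 50 mg/kg → Code DG2 (Toxic).
Code DG2 net quantity: (two 2 g packs = 4 g) + 3 g + (two 1 g packs = 2 g) = 9 g.
9 g ≤ 10 g (rail limit, Code DG2) — within limit.

Yes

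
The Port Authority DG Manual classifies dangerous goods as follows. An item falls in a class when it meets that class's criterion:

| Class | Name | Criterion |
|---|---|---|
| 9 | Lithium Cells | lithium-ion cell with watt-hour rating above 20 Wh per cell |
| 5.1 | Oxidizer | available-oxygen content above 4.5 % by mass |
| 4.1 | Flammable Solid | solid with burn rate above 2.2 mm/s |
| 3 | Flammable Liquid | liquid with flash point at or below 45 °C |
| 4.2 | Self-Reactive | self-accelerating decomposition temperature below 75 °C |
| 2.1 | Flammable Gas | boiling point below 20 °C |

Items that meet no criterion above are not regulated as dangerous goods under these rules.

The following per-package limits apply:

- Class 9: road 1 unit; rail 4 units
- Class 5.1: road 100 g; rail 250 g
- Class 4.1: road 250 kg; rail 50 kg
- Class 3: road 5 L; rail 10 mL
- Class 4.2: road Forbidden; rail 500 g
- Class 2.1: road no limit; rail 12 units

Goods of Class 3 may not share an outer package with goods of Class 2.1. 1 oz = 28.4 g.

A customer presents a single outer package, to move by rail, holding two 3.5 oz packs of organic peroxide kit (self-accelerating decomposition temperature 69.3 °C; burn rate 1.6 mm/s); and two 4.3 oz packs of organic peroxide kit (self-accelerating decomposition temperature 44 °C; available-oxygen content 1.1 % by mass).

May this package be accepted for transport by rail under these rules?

Organic peroxide kit: self-accelerating decomposition temperature 69.3 °C < 75 °C → Class 4.2 (Self-Reactive).
Organic peroxide kit: self-accelerating decomposition temperature 44 °C < 75 °C → Class 4.2 (Self-Reactive).
Class 4.2 net quantity: (two 3.5 oz packs = 198.8 g) + (two 4.3 oz packs = 244.24 g) = 443.04 g.
443.04 g ≤ 500 g (rail limit, Class 4.2) — within limit.

Yes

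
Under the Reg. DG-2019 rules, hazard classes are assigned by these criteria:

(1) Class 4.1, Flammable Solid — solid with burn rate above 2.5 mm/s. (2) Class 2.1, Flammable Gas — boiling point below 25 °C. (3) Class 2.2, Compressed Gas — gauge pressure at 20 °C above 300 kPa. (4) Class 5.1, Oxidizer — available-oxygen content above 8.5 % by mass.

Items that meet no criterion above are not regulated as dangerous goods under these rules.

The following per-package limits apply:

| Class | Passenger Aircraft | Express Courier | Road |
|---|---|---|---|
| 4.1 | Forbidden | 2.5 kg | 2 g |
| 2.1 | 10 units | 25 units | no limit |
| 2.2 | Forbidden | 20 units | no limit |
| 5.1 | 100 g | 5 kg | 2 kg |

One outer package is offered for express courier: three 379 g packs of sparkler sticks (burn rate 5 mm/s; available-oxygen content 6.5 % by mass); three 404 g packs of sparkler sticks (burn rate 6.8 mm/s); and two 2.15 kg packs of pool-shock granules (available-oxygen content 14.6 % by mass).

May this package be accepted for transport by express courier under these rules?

Yes

With burn rate 5 mm/s (> 2.5 mm/s), the sparkler sticks fall in Class 4.1.
Burn rate 6.8 mm/s meets the Class 4.1 criterion (Flammable Solid), so the sparkler sticks are Class 4.1.
Pool-shock granules: available-oxygen content 14.6 % by mass > 8.5 % by mass → Class 5.1 (Oxidizer).
Total Class 4.1: (three 379 g packs = 1.137 kg) + (three 404 g packs = 1.212 kg) = 2.349 kg.
That is within the Class 4.1 express courier limit of 2.5 kg.
Class 5.1 quantity: two 2.15 kg packs = 4.3 kg.
4.3 kg ≤ 5 kg (express courier limit, Class 5.1) — within limit.
Every hazard class is within its express courier limit and no segregation rule is violated.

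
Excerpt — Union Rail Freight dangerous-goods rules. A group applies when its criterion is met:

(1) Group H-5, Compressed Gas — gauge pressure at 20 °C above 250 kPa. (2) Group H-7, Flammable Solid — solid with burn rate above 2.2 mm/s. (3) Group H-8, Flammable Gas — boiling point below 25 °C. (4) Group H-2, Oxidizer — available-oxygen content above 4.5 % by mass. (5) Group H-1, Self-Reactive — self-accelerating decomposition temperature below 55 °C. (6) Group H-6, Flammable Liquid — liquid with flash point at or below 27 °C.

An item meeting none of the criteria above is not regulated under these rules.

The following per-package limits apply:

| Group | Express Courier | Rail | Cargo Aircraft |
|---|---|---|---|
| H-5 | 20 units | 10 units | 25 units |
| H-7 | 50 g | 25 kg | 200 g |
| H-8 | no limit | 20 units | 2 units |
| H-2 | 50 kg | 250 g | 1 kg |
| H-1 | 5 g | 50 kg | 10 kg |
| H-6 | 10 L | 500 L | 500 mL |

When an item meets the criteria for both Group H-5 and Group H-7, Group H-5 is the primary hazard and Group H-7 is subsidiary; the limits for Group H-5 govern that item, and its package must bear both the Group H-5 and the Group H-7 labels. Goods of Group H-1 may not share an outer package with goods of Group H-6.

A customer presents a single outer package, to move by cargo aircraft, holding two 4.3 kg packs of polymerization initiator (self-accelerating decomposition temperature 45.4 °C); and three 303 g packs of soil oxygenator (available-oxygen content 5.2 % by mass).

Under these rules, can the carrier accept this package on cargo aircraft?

Yes

Polymerization initiator: self-accelerating decomposition temperature 45.4 °C < 55 °C → Group H-1 (Self-Reactive).
The soil oxygenator has available-oxygen content 5.2 % by mass, which is > 4.5 % by mass, so it is Group H-2 (Oxidizer).
Group H-1 quantity: two 4.3 kg packs = 8.6 kg.
That is within the Group H-1 cargo aircraft limit of 10 kg.
Group H-2 quantity: three 303 g packs = 909 g.
909 g is within the cargo aircraft limit of 1 kg for Group H-2.
The segregation rule (Group H-1 with Group H-6) does not apply to Group H-1 with Group H-2.
Every hazard group is within its cargo aircraft limit and no segregation rule is violated.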